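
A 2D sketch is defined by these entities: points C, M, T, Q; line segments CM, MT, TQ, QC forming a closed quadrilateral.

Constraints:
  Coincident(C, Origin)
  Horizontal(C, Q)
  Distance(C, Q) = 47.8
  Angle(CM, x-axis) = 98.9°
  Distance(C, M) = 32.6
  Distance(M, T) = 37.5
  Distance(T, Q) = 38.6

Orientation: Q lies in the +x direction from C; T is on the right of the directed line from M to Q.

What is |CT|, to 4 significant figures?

9.596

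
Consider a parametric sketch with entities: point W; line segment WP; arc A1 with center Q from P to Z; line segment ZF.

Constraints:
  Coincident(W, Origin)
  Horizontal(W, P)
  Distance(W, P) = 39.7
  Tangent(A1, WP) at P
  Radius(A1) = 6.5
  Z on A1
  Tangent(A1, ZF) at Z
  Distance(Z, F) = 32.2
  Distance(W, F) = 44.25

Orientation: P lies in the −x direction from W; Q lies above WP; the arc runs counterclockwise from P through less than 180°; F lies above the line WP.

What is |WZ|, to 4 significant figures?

33.76

W is at the origin; W and P share the same y with |WP| = 39.7 and P on the −x side, so P = (-39.70, 0.000). Tangency of A1 to WP means the radius QP is perpendicular to WP, so Q = P + (0, 6.5) = (-39.70, 6.500). Since QZ ⟂ ZF (tangency), |QF| = √(6.5² + 32.2²) = 32.85 regardless of where Z sits on A1. So F lies on both circle(W, 44.25) and circle(Q, 32.85); the above-WP intersection is F = (-25.54, 36.14). Z is the foot of the tangent from F: Z = (-33.40, 4.913).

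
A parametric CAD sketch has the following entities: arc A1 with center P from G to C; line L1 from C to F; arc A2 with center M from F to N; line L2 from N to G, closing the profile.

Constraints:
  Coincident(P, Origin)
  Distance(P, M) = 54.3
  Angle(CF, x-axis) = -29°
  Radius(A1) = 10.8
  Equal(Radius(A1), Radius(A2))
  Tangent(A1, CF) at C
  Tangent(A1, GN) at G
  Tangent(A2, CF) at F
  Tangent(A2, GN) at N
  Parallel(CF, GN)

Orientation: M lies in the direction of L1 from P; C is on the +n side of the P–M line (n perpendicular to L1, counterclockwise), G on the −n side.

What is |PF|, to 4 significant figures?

55.36

The slot axis is L1's direction at -29.0°, so u = (cos -29.0°, sin -29.0°) = (0.8746, -0.4848) and n = (−sin -29.0°, cos -29.0°) = (0.4848, 0.8746). P is at the origin and M lies 54.3 along u from P, so M = 54.3·u = (47.49, -26.33). Tangency of A1 to both parallel lines with radius 10.8 puts C and G at P ± 10.8·n: C = (5.236, 9.446), G = (-5.236, -9.446). Equal radii place F and N the same way about M: F = M + 10.8·n = (52.73, -16.88), N = M − 10.8·n = (42.26, -35.77). Then |PF| = |F − P| = 55.36.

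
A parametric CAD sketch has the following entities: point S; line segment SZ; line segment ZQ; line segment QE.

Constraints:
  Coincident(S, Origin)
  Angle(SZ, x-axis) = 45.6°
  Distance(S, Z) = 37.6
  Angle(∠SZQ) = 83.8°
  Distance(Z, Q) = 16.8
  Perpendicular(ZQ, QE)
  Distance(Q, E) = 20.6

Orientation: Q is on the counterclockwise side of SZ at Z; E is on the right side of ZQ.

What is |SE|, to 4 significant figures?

59.36

S is at the origin; SZ runs at 45.6° with length 37.6, so Z = 37.6·(cos 45.6°, sin 45.6°) = (26.31, 26.86). ∠SZQ = 83.8°, so ZQ runs at 45.6° + (180° − 83.8°) = 141.8° from the x-axis; with |ZQ| = 16.8, Q = Z + 16.8·(cos 141.8°, sin 141.8°) = (13.10, 37.25). The perpendicularity gives QE at right angles to ZQ; with |QE| = 20.6 on the right of ZQ, E = Q + 20.6·(0.6184, 0.7859) = (25.84, 53.44). Then |SE| = |E − S| = 59.36.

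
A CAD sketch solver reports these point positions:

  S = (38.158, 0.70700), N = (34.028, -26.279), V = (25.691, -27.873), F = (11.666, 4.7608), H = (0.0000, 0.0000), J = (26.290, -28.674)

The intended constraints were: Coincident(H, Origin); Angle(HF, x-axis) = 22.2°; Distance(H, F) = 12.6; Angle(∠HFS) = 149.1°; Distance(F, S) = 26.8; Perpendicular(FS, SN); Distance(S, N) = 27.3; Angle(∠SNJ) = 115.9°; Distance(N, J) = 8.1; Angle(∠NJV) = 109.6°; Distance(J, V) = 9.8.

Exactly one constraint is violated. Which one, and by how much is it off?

Distance(J, V) = 9.8 — off by 8.80.

H = (0.00, 0.00) ✓; HF at 22.20° ✓; |HF| = 12.60 ✓; ∠HFS = 149.1° ✓; |FS| = 26.80 ✓; ∠(FS, SN) = 90.00° ✓; |SN| = 27.30 ✓; ∠SNJ = 115.9° ✓; |NJ| = 8.100 ✓; ∠NJV = 109.6° ✓; |JV| = 1.000 ✗.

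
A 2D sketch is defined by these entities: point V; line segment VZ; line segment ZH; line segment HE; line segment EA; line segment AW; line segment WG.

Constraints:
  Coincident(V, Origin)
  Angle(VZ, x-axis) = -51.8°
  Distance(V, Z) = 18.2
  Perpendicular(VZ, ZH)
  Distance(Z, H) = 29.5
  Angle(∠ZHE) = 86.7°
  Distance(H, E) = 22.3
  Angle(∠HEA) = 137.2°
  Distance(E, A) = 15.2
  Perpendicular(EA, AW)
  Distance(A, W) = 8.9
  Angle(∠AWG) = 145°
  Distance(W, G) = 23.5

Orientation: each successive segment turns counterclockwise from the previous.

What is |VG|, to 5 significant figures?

16.776

V is at the origin; VZ runs at -51.8° with length 18.2, so Z = (11.255, -14.303). VZ ⟂ ZH, so ZH runs at 38.200°; with |ZH| = 29.5, H = (34.438, 3.9405). ∠ZHE = 86.7° gives HE at 131.50° from the x-axis; with |HE| = 22.3, E = (19.661, 20.642). ∠HEA = 137.2° gives EA at 174.30° from the x-axis; with |EA| = 15.2, A = (4.5365, 22.152). The perpendicularity gives AW at right angles to EA, so AW runs at -95.700°; with |AW| = 8.9, W = (3.6526, 13.296). ∠AWG = 145.0° gives WG at -60.700° from the x-axis; with |WG| = 23.5, G = (15.153, -7.1978). Then |VG| = |G − V| = 16.776.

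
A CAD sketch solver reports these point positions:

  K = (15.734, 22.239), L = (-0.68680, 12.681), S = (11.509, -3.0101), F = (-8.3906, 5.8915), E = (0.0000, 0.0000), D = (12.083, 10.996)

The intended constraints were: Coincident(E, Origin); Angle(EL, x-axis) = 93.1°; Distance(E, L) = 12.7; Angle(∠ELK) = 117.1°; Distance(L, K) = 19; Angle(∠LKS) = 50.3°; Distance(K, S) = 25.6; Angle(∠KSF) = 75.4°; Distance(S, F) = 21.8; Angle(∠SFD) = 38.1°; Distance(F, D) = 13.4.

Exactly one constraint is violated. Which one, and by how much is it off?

Distance(F, D) = 13.4 — off by 7.70.

E = (0.00, 0.00) ✓; EL at 93.10° ✓; |EL| = 12.70 ✓; ∠ELK = 117.1° ✓; |LK| = 19.00 ✓; ∠LKS = 50.30° ✓; |KS| = 25.60 ✓; ∠KSF = 75.40° ✓; |SF| = 21.80 ✓; ∠SFD = 38.10° ✓; |FD| = 21.10 ✗.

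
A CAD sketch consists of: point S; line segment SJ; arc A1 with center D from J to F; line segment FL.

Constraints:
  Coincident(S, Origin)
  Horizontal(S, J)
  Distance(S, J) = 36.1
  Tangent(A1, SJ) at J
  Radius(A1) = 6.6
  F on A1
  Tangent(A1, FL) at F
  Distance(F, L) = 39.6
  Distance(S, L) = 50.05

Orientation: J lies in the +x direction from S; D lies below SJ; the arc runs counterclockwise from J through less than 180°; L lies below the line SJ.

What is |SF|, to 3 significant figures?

30.1

Checks: |DF| = 6.600 ✓; ∠(DF, FL) = 90.00° ✓; |FL| = 39.60 ✓; |SL| = 50.05 ✓.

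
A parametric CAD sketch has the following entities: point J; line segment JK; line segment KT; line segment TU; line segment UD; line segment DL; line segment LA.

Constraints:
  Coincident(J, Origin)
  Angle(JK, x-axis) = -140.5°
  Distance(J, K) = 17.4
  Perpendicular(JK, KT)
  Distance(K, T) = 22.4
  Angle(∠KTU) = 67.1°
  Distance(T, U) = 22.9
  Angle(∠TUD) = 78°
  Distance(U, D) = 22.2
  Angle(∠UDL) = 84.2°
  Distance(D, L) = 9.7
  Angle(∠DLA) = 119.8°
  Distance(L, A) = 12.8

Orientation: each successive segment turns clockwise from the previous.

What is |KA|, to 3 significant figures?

14.6

∠UDL = 84.2° gives DL at 179° from the x-axis; with |DL| = 9.7, L = (-13.6, -9.17). ∠DLA = 119.8° gives LA at 119° from the x-axis; with |LA| = 12.8, A = (-19.8, 2.07). Then |KA| = |A − K| = 14.6.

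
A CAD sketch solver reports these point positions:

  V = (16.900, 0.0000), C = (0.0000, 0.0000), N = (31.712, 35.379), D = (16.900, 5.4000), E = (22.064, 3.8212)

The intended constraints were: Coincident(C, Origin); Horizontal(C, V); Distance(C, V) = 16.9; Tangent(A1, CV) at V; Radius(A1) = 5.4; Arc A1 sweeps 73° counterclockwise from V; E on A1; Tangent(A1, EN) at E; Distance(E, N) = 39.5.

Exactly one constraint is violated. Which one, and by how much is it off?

Distance(E, N) = 39.5 — off by 6.50.

C = (0.00, 0.00) ✓; C.y = 0.00, V.y = 0.00 ✓; |CV| = 16.90 ✓; ∠(DV, VC) = 90.00° ✓; |DV| = 5.400 ✓; bearing(D→E) − bearing(D→V) = 73.00° ✓; |DE| = 5.400 ✓; ∠(DE, EN) = 90.00° ✓; |EN| = 33.00 ✗.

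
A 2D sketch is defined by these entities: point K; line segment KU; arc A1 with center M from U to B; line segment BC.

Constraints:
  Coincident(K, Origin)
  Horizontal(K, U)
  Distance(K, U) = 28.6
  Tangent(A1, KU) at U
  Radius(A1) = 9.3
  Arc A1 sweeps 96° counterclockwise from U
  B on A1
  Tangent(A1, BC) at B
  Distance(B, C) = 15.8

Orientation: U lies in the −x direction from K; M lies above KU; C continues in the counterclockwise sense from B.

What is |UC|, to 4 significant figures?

27.07

On A1, U sits at bearing -90° from M; a 96° counterclockwise sweep puts B at bearing 6°, so B = M + 9.3·(cos 6°, sin 6°) = (-19.35, 10.27). A1 meets BC tangentially, so MB is at right angles to BC, so BC runs along (−sin 6°, cos 6°); with |BC| = 15.8, C = (-21.00, 25.99). Then |UC| = |C − U| = 27.07.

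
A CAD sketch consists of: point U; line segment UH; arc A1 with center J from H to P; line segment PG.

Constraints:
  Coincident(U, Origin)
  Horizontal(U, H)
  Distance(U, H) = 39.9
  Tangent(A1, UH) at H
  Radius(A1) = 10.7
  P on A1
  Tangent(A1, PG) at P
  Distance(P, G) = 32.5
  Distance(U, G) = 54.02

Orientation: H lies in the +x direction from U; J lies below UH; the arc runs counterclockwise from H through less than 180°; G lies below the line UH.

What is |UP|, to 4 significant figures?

31.39

Checks: |JP| = 10.70 ✓; ∠(JP, PG) = 90.00° ✓; |PG| = 32.50 ✓; |UG| = 54.02 ✓.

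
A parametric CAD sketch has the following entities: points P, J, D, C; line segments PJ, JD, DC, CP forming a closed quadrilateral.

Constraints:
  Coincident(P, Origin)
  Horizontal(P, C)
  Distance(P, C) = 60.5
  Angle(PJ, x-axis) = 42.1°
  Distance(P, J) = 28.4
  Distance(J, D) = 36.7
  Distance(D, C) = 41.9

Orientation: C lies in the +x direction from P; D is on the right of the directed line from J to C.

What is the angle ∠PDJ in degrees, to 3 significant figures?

49.7°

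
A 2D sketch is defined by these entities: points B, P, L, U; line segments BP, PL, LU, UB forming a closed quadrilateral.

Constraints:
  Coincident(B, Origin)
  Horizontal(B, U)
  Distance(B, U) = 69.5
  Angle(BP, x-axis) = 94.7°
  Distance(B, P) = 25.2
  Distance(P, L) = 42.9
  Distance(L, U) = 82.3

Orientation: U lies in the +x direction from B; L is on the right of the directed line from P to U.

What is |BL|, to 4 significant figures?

20.14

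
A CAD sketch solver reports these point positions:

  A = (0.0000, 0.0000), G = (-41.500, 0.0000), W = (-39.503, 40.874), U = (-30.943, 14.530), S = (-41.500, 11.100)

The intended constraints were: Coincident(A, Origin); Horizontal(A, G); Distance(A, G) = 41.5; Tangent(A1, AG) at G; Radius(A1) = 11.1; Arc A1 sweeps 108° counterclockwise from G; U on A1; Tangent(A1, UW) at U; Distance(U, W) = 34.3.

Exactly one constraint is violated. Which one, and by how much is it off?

Distance(U, W) = 34.3 — off by 6.60.

A = (0.00, 0.00) ✓; A.y = 0.00, G.y = 0.00 ✓; |AG| = 41.50 ✓; ∠(SG, GA) = 90.00° ✓; |SG| = 11.10 ✓; bearing(S→U) − bearing(S→G) = 108.0° ✓; |SU| = 11.10 ✓; ∠(SU, UW) = 90.00° ✓; |UW| = 27.70 ✗.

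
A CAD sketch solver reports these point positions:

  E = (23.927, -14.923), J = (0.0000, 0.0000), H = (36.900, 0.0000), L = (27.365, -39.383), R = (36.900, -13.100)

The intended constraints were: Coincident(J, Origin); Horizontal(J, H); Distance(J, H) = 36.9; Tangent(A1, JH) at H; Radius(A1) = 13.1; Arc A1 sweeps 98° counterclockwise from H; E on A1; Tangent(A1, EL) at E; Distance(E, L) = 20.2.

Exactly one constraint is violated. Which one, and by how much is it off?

Distance(E, L) = 20.2 — off by 4.50.

J = (0.00, 0.00) ✓; J.y = 0.00, H.y = 0.00 ✓; |JH| = 36.90 ✓; ∠(RH, HJ) = 90.00° ✓; |RH| = 13.10 ✓; bearing(R→E) − bearing(R→H) = 98.00° ✓; |RE| = 13.10 ✓; ∠(RE, EL) = 90.00° ✓; |EL| = 24.70 ✗.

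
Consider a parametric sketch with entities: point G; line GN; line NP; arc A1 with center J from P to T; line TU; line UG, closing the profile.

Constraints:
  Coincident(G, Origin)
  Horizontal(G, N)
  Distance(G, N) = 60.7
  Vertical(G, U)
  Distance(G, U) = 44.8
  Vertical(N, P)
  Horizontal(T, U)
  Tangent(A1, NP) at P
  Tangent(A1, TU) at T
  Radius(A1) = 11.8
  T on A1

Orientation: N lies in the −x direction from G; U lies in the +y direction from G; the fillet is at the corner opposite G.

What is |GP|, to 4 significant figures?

69.09

G is at the origin; GN is horizontal with |GN| = 60.7 and N on the −x side, so N = (-60.70, 0.000). G and U share the same x with |GU| = 44.8 and U on the +y side, so U = (0.000, 44.80). The virtual corner opposite G is at (-60.70, 44.80). Since A1 is tangent to NP there, JP ⟂ NP and since A1 is tangent to TU there, JT ⟂ TU, with radius 11.8, so the center J sits 11.8 in from both sides at J = (-48.90, 33.00). That places the tangent points at P = (-60.70, 33.00) on NP and T = (-48.90, 44.80) on TU. Then |GP| = |P − G| = 69.09.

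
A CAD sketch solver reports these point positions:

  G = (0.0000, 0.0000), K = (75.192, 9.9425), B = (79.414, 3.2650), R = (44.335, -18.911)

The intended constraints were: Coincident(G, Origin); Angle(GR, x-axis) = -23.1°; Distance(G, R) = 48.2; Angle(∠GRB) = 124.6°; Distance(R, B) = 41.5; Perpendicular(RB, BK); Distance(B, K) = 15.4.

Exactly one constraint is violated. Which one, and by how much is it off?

Distance(B, K) = 15.4 — off by 7.50.

G = (0.00, 0.00) ✓; GR at -23.10° ✓; |GR| = 48.20 ✓; ∠GRB = 124.6° ✓; |RB| = 41.50 ✓; ∠(RB, BK) = 90.00° ✓; |BK| = 7.900 ✗.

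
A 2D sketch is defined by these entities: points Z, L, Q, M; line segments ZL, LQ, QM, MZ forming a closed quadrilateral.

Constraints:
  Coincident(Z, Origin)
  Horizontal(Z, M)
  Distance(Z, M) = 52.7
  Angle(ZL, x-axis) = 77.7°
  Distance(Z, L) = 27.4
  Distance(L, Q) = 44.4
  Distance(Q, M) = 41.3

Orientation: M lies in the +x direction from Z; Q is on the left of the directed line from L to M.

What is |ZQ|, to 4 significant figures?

63.05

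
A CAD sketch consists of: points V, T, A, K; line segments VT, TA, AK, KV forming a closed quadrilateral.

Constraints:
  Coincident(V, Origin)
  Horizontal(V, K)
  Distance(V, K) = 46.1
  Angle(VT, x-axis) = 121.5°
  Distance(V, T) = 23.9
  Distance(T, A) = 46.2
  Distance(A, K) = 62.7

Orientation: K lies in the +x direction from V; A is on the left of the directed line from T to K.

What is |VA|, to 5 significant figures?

58.318

Checks: VT at 121.5° ✓; |TA| = 46.20 ✓; |AK| = 62.70 ✓.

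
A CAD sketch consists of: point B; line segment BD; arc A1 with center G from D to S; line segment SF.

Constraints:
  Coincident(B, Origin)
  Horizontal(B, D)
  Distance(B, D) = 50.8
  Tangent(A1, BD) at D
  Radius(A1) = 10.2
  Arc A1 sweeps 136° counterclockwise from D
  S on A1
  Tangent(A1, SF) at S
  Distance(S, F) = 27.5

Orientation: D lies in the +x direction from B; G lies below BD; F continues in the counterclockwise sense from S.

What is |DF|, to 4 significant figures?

38.78

B is at the origin; B and D share the same y with |BD| = 50.8 and D on the +x side, so D = (50.80, 0.000). The tangent condition forces GD to be normal to BD, so G = D + (0, -10.2) = (50.80, -10.20). On A1, D sits at bearing 90° from G; a 136° counterclockwise sweep puts S at bearing 226°, so S = G + 10.2·(cos 226°, sin 226°) = (43.71, -17.54). Since A1 is tangent to SF there, GS ⟂ SF, so SF runs along (−sin 226°, cos 226°); with |SF| = 27.5, F = (63.50, -36.64). Then |DF| = |F − D| = 38.78.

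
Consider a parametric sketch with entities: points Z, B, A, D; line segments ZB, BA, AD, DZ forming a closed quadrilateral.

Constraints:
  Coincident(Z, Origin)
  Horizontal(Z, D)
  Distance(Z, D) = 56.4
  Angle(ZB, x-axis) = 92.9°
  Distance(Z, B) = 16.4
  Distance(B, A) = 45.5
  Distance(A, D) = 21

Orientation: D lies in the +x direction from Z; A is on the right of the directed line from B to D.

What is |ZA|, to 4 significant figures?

38.20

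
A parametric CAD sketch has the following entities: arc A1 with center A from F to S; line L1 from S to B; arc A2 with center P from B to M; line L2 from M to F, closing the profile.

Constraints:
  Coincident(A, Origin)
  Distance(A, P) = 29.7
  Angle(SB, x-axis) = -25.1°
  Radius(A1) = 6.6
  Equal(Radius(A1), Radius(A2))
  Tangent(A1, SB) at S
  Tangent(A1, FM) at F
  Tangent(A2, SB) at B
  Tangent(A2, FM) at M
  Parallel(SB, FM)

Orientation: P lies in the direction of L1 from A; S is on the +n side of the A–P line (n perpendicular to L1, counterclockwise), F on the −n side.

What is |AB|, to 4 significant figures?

30.42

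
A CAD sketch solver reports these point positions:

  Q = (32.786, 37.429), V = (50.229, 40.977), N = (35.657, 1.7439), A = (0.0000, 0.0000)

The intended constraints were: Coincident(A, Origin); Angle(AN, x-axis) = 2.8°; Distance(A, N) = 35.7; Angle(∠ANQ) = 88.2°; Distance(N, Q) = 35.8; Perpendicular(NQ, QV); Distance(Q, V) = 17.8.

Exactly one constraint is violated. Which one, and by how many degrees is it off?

Perpendicular(NQ, QV) — off by 6.90°.

A = (0.00, 0.00) ✓; AN at 2.800° ✓; |AN| = 35.70 ✓; ∠ANQ = 88.20° ✓; |NQ| = 35.80 ✓; ∠(NQ, QV) = 83.10° ✗; |QV| = 17.80 ✓.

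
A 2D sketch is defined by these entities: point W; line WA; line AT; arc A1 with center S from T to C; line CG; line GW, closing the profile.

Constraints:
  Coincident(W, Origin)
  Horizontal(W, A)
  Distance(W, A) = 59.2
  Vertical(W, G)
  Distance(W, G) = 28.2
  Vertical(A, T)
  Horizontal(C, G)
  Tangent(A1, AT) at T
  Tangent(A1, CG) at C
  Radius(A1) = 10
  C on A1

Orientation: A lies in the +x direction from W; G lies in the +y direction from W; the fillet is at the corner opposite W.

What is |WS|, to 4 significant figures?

52.46

W is at the origin; W and A share the same y with |WA| = 59.2 and A on the +x side, so A = (59.20, 0.000). W and G share the same x with |WG| = 28.2 and G on the +y side, so G = (0.000, 28.20). The virtual corner opposite W is at (59.20, 28.20). The tangent condition forces ST to be normal to AT and tangency of A1 to CG means the radius SC is perpendicular to CG, with radius 10.0, so the center S sits 10.0 in from both sides at S = (49.20, 18.20). Then |WS| = |S − W| = 52.46.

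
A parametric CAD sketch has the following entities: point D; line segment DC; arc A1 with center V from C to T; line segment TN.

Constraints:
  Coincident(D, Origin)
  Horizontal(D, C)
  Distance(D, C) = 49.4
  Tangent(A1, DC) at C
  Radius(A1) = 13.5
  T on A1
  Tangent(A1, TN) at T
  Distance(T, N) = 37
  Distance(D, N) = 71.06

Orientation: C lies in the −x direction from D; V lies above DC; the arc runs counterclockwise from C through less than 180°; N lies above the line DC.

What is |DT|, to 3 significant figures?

40.5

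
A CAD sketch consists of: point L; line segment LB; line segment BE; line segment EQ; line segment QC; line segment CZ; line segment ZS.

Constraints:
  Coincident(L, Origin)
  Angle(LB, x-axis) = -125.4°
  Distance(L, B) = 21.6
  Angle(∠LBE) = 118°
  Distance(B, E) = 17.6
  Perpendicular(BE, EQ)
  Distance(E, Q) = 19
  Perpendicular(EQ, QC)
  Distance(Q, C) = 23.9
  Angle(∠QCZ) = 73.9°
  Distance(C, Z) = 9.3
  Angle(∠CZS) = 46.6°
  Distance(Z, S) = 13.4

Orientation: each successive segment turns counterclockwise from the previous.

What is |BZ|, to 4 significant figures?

10.73

The perpendicularity gives QC at right angles to EQ, so QC runs at 116.6°; with |QC| = 23.9, C = (1.656, -3.466). ∠QCZ = 73.9° gives CZ at -137.3° from the x-axis; with |CZ| = 9.3, Z = (-5.179, -9.773). Then |BZ| = |Z − B| = 10.73.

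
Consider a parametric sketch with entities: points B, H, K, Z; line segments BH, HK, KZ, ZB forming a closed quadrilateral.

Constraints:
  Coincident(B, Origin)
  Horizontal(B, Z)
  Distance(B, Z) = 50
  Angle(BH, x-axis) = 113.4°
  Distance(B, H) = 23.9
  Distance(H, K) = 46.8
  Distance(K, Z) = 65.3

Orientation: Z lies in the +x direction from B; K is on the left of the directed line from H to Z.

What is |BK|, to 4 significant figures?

61.52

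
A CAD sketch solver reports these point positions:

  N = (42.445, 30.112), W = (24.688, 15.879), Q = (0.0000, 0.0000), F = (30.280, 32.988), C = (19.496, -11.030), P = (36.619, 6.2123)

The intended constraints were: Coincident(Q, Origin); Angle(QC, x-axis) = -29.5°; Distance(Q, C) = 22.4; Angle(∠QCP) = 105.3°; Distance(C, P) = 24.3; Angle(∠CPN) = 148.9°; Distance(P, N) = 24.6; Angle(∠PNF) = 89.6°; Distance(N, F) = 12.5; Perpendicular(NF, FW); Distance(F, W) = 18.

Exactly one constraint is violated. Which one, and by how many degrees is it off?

Perpendicular(NF, FW) — off by 4.80°.

Q = (0.00, 0.00) ✓; QC at -29.50° ✓; |QC| = 22.40 ✓; ∠QCP = 105.3° ✓; |CP| = 24.30 ✓; ∠CPN = 148.9° ✓; |PN| = 24.60 ✓; ∠PNF = 89.60° ✓; |NF| = 12.50 ✓; ∠(NF, FW) = 85.20° ✗; |FW| = 18.00 ✓.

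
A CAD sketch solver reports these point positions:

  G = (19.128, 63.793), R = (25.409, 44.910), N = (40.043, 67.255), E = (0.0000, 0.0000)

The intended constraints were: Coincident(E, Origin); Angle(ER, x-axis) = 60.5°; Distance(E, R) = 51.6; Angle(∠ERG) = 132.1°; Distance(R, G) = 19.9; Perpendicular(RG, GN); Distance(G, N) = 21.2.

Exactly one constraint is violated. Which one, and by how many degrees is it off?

Perpendicular(RG, GN) — off by 9.00°.

E = (0.00, 0.00) ✓; ER at 60.50° ✓; |ER| = 51.60 ✓; ∠ERG = 132.1° ✓; |RG| = 19.90 ✓; ∠(RG, GN) = 99.00° ✗; |GN| = 21.20 ✓.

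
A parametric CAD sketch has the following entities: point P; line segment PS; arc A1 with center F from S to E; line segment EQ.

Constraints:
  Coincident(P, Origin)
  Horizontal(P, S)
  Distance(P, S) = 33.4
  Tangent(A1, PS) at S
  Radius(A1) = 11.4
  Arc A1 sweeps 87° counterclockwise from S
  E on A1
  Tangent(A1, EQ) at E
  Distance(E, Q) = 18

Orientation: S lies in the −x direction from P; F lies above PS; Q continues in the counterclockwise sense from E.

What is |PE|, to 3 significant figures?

24.5

P is at the origin; P and S share the same y with |PS| = 33.4 and S on the −x side, so S = (-33.4, 0.00). A1 meets PS tangentially, so FS is at right angles to PS, so F = S + (0, 11.4) = (-33.4, 11.4). On A1, S sits at bearing -90° from F; an 87° counterclockwise sweep puts E at bearing -3°, so E = F + 11.4·(cos -3°, sin -3°) = (-22.0, 10.8). Then |PE| = |E − P| = 24.5.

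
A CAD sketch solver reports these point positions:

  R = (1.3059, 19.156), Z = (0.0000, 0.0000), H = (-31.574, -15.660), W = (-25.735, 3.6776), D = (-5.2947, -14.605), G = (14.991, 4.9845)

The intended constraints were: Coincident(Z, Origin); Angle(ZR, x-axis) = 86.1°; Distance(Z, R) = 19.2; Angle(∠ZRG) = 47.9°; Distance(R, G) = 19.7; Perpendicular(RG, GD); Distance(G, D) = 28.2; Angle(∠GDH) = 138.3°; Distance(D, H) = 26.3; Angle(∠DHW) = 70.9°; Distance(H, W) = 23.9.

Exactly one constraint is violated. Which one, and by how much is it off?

Distance(H, W) = 23.9 — off by 3.70.

Z = (0.00, 0.00) ✓; ZR at 86.10° ✓; |ZR| = 19.20 ✓; ∠ZRG = 47.90° ✓; |RG| = 19.70 ✓; ∠(RG, GD) = 90.00° ✓; |GD| = 28.20 ✓; ∠GDH = 138.3° ✓; |DH| = 26.30 ✓; ∠DHW = 70.90° ✓; |HW| = 20.20 ✗.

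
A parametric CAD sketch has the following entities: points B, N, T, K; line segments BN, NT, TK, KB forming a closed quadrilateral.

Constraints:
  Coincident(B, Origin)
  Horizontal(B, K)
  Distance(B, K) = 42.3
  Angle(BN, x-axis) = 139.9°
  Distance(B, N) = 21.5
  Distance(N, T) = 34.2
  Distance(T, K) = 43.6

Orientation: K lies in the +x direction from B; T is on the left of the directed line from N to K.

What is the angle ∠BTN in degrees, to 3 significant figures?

36.6°

Checks: |NT| = 34.20 ✓; |TK| = 43.60 ✓.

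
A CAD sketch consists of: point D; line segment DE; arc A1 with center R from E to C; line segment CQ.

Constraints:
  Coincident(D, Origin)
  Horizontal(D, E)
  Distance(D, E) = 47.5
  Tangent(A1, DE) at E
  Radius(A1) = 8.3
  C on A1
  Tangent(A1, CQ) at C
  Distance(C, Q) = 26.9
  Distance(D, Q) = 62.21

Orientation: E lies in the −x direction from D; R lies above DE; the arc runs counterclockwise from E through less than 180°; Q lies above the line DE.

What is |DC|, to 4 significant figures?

41.53

D is at the origin; DE is horizontal with |DE| = 47.5 and E on the −x side, so E = (-47.50, 0.000). Tangency of A1 to DE means the radius RE is perpendicular to DE, so R = E + (0, 8.3) = (-47.50, 8.300). Since RC ⟂ CQ (tangency), |RQ| = √(8.3² + 26.9²) = 28.15 regardless of where C sits on A1. So Q lies on both circle(D, 62.21) and circle(R, 28.15); the above-DE intersection is Q = (-50.53, 36.29). C is the foot of the tangent from Q: C = (-39.88, 11.59).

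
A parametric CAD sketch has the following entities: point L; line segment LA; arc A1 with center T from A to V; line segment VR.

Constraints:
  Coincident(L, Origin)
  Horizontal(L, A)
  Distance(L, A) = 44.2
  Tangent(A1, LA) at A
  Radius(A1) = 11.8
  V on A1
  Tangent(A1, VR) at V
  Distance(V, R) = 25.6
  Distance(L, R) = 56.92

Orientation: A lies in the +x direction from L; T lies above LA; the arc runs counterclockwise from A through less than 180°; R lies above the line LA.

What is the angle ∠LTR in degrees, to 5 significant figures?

97.853°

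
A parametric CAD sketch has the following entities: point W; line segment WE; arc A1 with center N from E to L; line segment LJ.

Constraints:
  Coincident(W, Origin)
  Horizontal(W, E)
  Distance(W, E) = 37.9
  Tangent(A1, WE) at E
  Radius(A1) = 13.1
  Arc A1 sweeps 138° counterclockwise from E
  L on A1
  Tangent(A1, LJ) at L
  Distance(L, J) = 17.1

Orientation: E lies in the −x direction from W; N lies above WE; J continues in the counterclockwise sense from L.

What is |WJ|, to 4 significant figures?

54.09

W is at the origin; W and E share the same y with |WE| = 37.9 and E on the −x side, so E = (-37.90, 0.000). Since A1 is tangent to WE there, NE ⟂ WE, so N = E + (0, 13.1) = (-37.90, 13.10). On A1, E sits at bearing -90° from N; a 138° counterclockwise sweep puts L at bearing 48°, so L = N + 13.1·(cos 48°, sin 48°) = (-29.13, 22.84). A1 meets LJ tangentially, so NL is at right angles to LJ, so LJ runs along (−sin 48°, cos 48°); with |LJ| = 17.1, J = (-41.84, 34.28). Then |WJ| = |J − W| = 54.09.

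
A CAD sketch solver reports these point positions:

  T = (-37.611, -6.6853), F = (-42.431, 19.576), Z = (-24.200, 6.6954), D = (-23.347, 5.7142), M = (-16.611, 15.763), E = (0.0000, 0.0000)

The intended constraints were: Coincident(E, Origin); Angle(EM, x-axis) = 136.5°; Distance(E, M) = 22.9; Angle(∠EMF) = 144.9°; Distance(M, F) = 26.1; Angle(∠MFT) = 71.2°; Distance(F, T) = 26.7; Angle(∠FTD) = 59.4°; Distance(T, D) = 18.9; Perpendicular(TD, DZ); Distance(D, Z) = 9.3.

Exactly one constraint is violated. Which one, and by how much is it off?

Distance(D, Z) = 9.3 — off by 8.00.

E = (0.00, 0.00) ✓; EM at 136.5° ✓; |EM| = 22.90 ✓; ∠EMF = 144.9° ✓; |MF| = 26.10 ✓; ∠MFT = 71.20° ✓; |FT| = 26.70 ✓; ∠FTD = 59.40° ✓; |TD| = 18.90 ✓; ∠(TD, DZ) = 90.00° ✓; |DZ| = 1.300 ✗.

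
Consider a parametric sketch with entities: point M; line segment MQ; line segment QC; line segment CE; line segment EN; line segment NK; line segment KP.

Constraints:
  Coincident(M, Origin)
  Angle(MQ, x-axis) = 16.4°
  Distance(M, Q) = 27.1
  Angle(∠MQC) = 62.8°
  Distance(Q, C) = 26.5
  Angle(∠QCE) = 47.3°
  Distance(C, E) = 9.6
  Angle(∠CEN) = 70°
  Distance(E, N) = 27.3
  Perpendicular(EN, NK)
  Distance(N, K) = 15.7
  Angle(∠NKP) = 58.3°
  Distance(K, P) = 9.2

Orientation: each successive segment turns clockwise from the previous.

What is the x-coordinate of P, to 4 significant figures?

37.08

M is at the origin; MQ runs at 16.4° with length 27.1, so Q = (26.00, 7.651). ∠MQC = 62.8° gives QC at -100.8° from the x-axis; with |QC| = 26.5, C = (21.03, -18.38). ∠QCE = 47.3° gives CE at 126.5° from the x-axis; with |CE| = 9.6, E = (15.32, -10.66). ∠CEN = 70.0° gives EN at 16.50° from the x-axis; with |EN| = 27.3, N = (41.50, -2.909). EN is perpendicular to NK, so NK runs at -73.50°; with |NK| = 15.7, K = (45.96, -17.96). ∠NKP = 58.3° gives KP at 164.8° from the x-axis; with |KP| = 9.2, P = (37.08, -15.55). So P.x = 37.08.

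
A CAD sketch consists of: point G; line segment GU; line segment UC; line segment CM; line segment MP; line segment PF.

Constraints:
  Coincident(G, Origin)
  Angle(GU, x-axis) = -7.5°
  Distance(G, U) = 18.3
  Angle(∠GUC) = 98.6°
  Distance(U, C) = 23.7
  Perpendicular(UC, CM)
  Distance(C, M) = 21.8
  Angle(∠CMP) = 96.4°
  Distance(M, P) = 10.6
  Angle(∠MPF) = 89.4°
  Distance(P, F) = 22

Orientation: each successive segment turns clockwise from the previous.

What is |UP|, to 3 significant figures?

26.5

G is at the origin; GU runs at -7.5° with length 18.3, so U = (18.1, -2.39). ∠GUC = 98.6° gives UC at -88.9° from the x-axis; with |UC| = 23.7, C = (18.6, -26.1). The perpendicularity gives CM at right angles to UC, so CM runs at -179°; with |CM| = 21.8, M = (-3.20, -26.5). ∠CMP = 96.4° gives MP at 97.5° from the x-axis; with |MP| = 10.6, P = (-4.58, -16.0). Then |UP| = |P − U| = 26.5.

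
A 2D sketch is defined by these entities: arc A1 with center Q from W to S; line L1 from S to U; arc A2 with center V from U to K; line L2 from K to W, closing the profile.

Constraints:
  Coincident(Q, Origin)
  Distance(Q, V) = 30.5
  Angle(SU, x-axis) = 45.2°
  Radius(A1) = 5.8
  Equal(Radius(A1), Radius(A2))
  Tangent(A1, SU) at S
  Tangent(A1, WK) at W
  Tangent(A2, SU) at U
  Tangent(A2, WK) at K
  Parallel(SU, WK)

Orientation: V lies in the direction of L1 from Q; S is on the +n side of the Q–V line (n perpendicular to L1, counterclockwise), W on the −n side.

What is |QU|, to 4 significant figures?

31.05

The slot axis is L1's direction at 45.2°, so u = (cos 45.2°, sin 45.2°) = (0.7046, 0.7096) and n = (−sin 45.2°, cos 45.2°) = (-0.7096, 0.7046). Q is at the origin and V lies 30.5 along u from Q, so V = 30.5·u = (21.49, 21.64). Tangency of A1 to both parallel lines with radius 5.8 puts S and W at Q ± 5.8·n: S = (-4.116, 4.087), W = (4.116, -4.087). Equal radii place U and K the same way about V: U = V + 5.8·n = (17.38, 25.73), K = V − 5.8·n = (25.61, 17.56). Then |QU| = |U − Q| = 31.05.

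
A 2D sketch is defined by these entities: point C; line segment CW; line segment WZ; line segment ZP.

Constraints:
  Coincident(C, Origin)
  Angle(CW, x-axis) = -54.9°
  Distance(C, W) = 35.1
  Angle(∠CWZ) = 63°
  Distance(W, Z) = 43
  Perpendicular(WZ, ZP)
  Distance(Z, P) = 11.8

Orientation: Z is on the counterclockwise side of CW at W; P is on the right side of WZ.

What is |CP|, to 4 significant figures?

50.87

C is at the origin; CW runs at -54.9° with length 35.1, so W = 35.1·(cos -54.9°, sin -54.9°) = (20.18, -28.72). ∠CWZ = 63.0°, so WZ runs at -54.9° + (180° − 63.0°) = 62.10° from the x-axis; with |WZ| = 43.0, Z = W + 43.0·(cos 62.10°, sin 62.10°) = (40.30, 9.285). WZ ⟂ ZP; with |ZP| = 11.8 on the right of WZ, P = Z + 11.8·(0.8838, -0.4679) = (50.73, 3.763). Then |CP| = |P − C| = 50.87.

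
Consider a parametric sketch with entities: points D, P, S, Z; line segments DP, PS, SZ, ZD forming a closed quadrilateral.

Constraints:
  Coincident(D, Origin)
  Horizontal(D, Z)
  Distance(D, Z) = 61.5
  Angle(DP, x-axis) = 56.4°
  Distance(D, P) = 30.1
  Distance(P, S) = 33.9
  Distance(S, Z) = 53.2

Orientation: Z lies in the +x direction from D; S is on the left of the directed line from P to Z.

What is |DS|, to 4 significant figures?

63.67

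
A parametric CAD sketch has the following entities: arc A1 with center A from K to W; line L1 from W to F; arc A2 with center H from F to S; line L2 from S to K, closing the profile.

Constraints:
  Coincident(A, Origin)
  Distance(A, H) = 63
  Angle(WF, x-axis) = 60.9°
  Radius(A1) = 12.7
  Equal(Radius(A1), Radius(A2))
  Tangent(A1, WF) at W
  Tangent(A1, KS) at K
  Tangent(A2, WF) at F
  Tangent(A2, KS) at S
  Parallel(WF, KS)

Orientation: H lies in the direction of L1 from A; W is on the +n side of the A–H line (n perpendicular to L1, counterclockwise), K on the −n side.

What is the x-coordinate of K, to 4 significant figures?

11.10

The slot axis is L1's direction at 60.9°, so u = (cos 60.9°, sin 60.9°) = (0.4863, 0.8738) and n = (−sin 60.9°, cos 60.9°) = (-0.8738, 0.4863). A is at the origin and H lies 63.0 along u from A, so H = 63.0·u = (30.64, 55.05). Tangency of A1 to both parallel lines with radius 12.7 puts W and K at A ± 12.7·n: W = (-11.10, 6.176), K = (11.10, -6.176). So K.x = 11.10.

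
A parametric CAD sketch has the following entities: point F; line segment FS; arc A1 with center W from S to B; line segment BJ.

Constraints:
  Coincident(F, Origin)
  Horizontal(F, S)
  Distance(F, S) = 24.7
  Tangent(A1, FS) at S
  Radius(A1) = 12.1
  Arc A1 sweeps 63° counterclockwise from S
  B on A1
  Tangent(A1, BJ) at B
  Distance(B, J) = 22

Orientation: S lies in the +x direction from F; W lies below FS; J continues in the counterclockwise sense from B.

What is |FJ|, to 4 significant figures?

26.50

F is at the origin; F and S share the same y with |FS| = 24.7 and S on the +x side, so S = (24.70, 0.000). A1 meets FS tangentially, so WS is at right angles to FS, so W = S + (0, -12.1) = (24.70, -12.10). On A1, S sits at bearing 90° from W; a 63° counterclockwise sweep puts B at bearing 153°, so B = W + 12.1·(cos 153°, sin 153°) = (13.92, -6.607). A1 meets BJ tangentially, so WB is at right angles to BJ, so BJ runs along (−sin 153°, cos 153°); with |BJ| = 22.0, J = (3.931, -26.21). Then |FJ| = |J − F| = 26.50.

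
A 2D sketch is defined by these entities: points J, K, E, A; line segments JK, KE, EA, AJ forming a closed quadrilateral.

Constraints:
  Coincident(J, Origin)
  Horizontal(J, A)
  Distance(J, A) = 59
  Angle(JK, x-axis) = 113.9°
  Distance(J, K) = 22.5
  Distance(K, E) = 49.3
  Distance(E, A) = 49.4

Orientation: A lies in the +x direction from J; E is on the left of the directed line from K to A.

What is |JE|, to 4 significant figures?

55.33

J is at the origin; JA is horizontal with |JA| = 59.0 and A in +x, so A = (59.0, 0). JK runs at 113.9° with |JK| = 22.5, so K = (-9.116, 20.57). E is determined by |KE| = 49.3 and |EA| = 49.4 together: it lies at the intersection of circle(K, 49.3) and circle(A, 49.4). With |KA| = 71.15, the foot of the radical line on KA is 35.51 from K and the perpendicular offset is √(49.3² − 35.51²) = 34.20. Taking the left-of-KA solution: E = (34.76, 43.05).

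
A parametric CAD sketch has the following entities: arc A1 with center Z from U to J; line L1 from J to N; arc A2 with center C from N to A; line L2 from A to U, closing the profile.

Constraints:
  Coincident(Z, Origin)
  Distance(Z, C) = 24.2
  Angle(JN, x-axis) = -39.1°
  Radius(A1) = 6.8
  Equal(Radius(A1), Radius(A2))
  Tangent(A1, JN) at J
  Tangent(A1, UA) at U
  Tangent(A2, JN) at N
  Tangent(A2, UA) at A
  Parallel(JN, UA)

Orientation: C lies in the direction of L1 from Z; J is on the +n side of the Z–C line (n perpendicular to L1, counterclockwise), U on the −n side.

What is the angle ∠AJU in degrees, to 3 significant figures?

60.7°

The slot axis is L1's direction at -39.1°, so u = (cos -39.1°, sin -39.1°) = (0.776, -0.631) and n = (−sin -39.1°, cos -39.1°) = (0.631, 0.776). Z is at the origin and C lies 24.2 along u from Z, so C = 24.2·u = (18.8, -15.3). Tangency of A1 to both parallel lines with radius 6.8 puts J and U at Z ± 6.8·n: J = (4.29, 5.28), U = (-4.29, -5.28). Equal radii place N and A the same way about C: N = C + 6.8·n = (23.1, -9.99), A = C − 6.8·n = (14.5, -20.5). Then cos ∠AJU = JA·JU / (|JA||JU|), giving 60.7°.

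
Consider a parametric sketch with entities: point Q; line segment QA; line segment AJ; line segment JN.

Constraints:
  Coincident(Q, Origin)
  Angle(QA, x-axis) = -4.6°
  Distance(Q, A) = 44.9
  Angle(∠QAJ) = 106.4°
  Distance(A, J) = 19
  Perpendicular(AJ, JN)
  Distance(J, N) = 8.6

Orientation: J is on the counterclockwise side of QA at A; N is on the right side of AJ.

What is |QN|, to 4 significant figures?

60.61

Q is at the origin; QA runs at -4.6° with length 44.9, so A = 44.9·(cos -4.6°, sin -4.6°) = (44.76, -3.601). ∠QAJ = 106.4°, so AJ runs at -4.6° + (180° − 106.4°) = 69.00° from the x-axis; with |AJ| = 19.0, J = A + 19.0·(cos 69.00°, sin 69.00°) = (51.56, 14.14). AJ ⟂ JN; with |JN| = 8.6 on the right of AJ, N = J + 8.6·(0.9336, -0.3584) = (59.59, 11.06). Then |QN| = |N − Q| = 60.61.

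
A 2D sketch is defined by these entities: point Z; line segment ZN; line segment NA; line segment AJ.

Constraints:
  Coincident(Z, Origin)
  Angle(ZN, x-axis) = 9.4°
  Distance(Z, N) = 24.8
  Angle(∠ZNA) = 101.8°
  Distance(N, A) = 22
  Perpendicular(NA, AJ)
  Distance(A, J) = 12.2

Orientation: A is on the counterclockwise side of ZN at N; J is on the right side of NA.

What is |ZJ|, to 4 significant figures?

45.42

∠ZNA = 101.8°, so NA runs at 9.4° + (180° − 101.8°) = 87.60° from the x-axis; with |NA| = 22.0, A = N + 22.0·(cos 87.60°, sin 87.60°) = (25.39, 26.03). NA is perpendicular to AJ; with |AJ| = 12.2 on the right of NA, J = A + 12.2·(0.9991, -0.04188) = (37.58, 25.52). Then |ZJ| = |J − Z| = 45.42.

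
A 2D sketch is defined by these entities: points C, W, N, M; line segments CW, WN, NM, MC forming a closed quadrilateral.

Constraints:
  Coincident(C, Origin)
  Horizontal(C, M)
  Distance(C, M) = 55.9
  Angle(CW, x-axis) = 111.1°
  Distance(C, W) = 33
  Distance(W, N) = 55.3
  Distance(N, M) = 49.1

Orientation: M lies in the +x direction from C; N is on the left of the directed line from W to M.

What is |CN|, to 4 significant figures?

62.25

Checks: |WN| = 55.30 ✓; |NM| = 49.10 ✓.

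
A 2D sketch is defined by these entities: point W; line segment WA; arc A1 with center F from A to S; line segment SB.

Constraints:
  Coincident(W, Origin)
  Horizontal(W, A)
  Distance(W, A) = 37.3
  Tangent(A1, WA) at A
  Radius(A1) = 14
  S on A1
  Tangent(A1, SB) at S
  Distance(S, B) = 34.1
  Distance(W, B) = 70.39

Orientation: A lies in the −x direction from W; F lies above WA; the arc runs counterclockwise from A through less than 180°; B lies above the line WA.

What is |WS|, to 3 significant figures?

36.3

W is at the origin; W and A share the same y with |WA| = 37.3 and A on the −x side, so A = (-37.3, 0.00). Tangency of A1 to WA means the radius FA is perpendicular to WA, so F = A + (0, 14) = (-37.3, 14.0). Since FS ⟂ SB (tangency), |FB| = √(14.0² + 34.1²) = 36.9 regardless of where S sits on A1. So B lies on both circle(W, 70.39) and circle(F, 36.9); the above-WA intersection is B = (-51.4, 48.0). S is the foot of the tangent from B: S = (-27.4, 23.9).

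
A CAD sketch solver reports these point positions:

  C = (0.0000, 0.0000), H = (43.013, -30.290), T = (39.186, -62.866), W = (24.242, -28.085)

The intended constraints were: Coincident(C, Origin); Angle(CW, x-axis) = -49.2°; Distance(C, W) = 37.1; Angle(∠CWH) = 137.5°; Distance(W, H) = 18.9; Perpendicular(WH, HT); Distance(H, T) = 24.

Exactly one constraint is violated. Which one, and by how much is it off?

Distance(H, T) = 24 — off by 8.80.

C = (0.00, 0.00) ✓; CW at -49.20° ✓; |CW| = 37.10 ✓; ∠CWH = 137.5° ✓; |WH| = 18.90 ✓; ∠(WH, HT) = 90.00° ✓; |HT| = 32.80 ✗.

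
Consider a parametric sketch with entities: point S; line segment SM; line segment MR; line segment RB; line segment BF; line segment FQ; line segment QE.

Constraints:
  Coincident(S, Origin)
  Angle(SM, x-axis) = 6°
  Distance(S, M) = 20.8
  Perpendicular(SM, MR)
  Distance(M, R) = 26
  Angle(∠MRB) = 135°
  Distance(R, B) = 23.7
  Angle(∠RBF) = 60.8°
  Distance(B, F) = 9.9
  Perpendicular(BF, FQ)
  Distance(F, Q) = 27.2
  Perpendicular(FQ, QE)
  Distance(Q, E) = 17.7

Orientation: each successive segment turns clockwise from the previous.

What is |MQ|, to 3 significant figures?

26.7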